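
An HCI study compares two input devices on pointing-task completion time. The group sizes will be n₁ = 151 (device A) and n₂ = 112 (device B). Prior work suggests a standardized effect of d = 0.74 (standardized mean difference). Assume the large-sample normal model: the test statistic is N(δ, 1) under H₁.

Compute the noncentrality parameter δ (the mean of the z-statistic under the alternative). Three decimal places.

δ ≈ 5.934

δ = d / √(1/n₁ + 1/n₂) = 0.74 / √(1/151 + 1/112) = 5.9341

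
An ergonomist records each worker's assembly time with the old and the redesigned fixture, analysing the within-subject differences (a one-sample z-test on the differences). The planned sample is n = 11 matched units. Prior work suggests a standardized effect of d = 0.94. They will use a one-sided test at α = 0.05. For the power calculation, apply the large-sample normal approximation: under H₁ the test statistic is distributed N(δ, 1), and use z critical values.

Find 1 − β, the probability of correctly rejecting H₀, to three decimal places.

Noncentrality parameter: δ = d·√n = 0.94 × √11 = 3.1176
One-sided α = 0.05 → critical value z_{0.05} = 1.645.
Power = Φ(δ − 1.645) = Φ(1.473) = 0.9296.

Power ≈ 0.930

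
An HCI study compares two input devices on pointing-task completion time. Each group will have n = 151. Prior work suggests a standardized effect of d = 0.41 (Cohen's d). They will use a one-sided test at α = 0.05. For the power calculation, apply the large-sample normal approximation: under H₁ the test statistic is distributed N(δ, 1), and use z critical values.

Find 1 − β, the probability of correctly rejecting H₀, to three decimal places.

Power ≈ 0.972

Noncentrality parameter: δ = d·√(n/2) = 0.41 × √(151/2) = 3.5625
Critical value for a one-sided test at α = 0.05: z_α = 1.645.
Power = P(Z > 1.645 − δ) = Φ(1.918) = 0.9724.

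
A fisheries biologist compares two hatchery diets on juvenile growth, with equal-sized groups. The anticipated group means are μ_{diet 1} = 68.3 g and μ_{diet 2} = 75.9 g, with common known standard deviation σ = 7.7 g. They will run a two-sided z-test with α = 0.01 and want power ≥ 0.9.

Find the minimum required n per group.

Standardized effect: d = |μ_{diet 1} − μ_{diet 2}| / σ = |68.3 − 75.9| / 7.7 = 0.9870
For power 0.9 need Φ(δ − z_{0.005}) = 0.9, so δ = z_{0.005} + z_{0.10} = 2.576 + 1.282 = 3.857.
(Ignoring the negligible lower-tail rejection probability gives the usual closed-form inversion.)
δ = d·√(n/2) ⇒ n = 2(δ/d)² = 2 × (3.857 / 0.9870)² = 30.55.
Round up to the next whole unit.

n = 31 per group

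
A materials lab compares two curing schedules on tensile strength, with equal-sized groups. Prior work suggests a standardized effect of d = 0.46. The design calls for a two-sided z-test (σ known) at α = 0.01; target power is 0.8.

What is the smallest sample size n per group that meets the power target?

For power 0.8 need Φ(δ − z_{0.005}) = 0.8, so δ = z_{0.005} + z_{0.20} = 2.576 + 0.842 = 3.417.
(Ignoring the negligible lower-tail rejection probability gives the usual closed-form inversion.)
δ = d·√(n/2) ⇒ n = 2(δ/d)² = 2 × (3.417 / 0.46)² = 110.39.
Round up to the next whole unit.

n = 111 per group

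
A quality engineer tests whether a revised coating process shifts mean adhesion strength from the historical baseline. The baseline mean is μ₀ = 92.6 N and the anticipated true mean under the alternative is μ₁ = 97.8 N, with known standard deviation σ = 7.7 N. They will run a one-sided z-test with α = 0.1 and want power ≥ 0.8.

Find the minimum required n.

n = 10

Standardized effect: d = |μ₁ − μ₀| / σ = |97.8 − 92.6| / 7.7 = 0.6753
For power 0.8 need Φ(δ − z_{0.1}) = 0.8, so δ = z_{0.1} + z_{0.20} = 1.282 + 0.842 = 2.123.
δ = d·√n ⇒ n = (δ/d)² = (2.123 / 0.6753)² = 9.88.
Rounding up, n = 10.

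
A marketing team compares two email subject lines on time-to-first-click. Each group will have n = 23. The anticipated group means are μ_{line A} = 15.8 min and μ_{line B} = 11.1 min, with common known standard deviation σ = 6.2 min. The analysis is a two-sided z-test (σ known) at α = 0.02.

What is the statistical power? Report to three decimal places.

Power ≈ 0.597

Standardized effect: d = |μ_{line A} − μ_{line B}| / σ = |15.8 − 11.1| / 6.2 = 0.7581
Noncentrality parameter: δ = d·√(n/2) = 0.7581 × √(23/2) = 2.5707
Critical value for a two-sided test at α = 0.02: z_{α/2} = 2.326.
Power = Φ(δ − 2.326) + Φ(−δ − 2.326) = Φ(0.244) + Φ(-4.897) = 0.5965 + 0.0000 = 0.5965.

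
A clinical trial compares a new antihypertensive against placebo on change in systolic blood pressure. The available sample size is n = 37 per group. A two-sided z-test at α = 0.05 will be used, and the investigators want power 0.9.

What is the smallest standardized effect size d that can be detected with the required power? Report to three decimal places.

d ≈ 0.754

Required noncentrality: δ = z_{0.025} + z_{0.10} = 1.960 + 1.282 = 3.242.
(The second rejection-region term Φ(−δ − z_{α/2}) is negligible and dropped.)
δ = d·√(n/2) ⇒ d = δ/√(n/2) = 3.242/√(37/2) = 0.7536.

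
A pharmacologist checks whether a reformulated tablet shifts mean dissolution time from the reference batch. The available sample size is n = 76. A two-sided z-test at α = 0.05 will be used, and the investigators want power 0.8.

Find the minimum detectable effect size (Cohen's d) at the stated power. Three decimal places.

d ≈ 0.321

Required noncentrality: δ = z_{0.025} + z_{0.20} = 1.960 + 0.842 = 2.802.
(Lower-tail contribution to power is negligible for δ > 0.)
δ = d·√n ⇒ d = δ/√n = 2.802/√76 = 0.3214.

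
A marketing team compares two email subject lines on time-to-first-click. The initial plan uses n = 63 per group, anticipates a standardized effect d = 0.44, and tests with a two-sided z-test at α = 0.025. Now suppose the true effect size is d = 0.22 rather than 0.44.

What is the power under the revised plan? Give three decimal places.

Power ≈ 0.157

With d = 0.22: δ = d·√(n/2) = 0.22 × √(63/2) = 1.2347. Critical value z_{0.0125} = 2.241.
Revised power = Φ(δ − 2.241) + Φ(−δ − 2.241) = Φ(-1.007) + Φ(-3.476) = 0.1571 + 0.0003 = 0.1573.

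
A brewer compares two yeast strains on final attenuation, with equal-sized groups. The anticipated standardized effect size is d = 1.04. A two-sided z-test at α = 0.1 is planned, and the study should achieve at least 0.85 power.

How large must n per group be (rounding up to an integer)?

n = 14 per group

For power 0.85 need Φ(δ − z_{0.05}) = 0.85, so δ = z_{0.05} + z_{0.15} = 1.645 + 1.036 = 2.681.
(For δ > 0 the lower-tail rejection region contributes negligibly to power, so the one-term inversion is standard.)
δ = d·√(n/2) ⇒ n = 2(δ/d)² = 2 × (2.681 / 1.04)² = 13.29.
Rounding up, n = 14 per group.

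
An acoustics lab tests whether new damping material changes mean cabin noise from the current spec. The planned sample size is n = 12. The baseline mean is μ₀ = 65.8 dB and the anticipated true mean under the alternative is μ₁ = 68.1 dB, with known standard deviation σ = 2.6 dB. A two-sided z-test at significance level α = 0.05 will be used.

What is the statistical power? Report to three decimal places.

Standardized effect: d = |μ₁ − μ₀| / σ = |68.1 − 65.8| / 2.6 = 0.8846
Noncentrality parameter: δ = d·√n = 0.8846 × √12 = 3.0644
Two-sided α = 0.05 → critical value z_{0.025} = 1.960.
Power = Φ(δ − 1.960) + Φ(−δ − 1.960) = Φ(1.104) + Φ(-5.024) = 0.8653 + 0.0000 = 0.8653.

Power ≈ 0.865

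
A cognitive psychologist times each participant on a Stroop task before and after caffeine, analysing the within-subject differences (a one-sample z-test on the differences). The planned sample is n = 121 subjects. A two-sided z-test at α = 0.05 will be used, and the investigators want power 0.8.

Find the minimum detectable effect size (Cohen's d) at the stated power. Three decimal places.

Required noncentrality: δ = z_{0.025} + z_{0.20} = 1.960 + 0.842 = 2.802.
(The second rejection-region term Φ(−δ − z_{α/2}) is negligible and dropped.)
δ = d·√n ⇒ d = δ/√n = 2.802/√121 = 0.2547.

d ≈ 0.255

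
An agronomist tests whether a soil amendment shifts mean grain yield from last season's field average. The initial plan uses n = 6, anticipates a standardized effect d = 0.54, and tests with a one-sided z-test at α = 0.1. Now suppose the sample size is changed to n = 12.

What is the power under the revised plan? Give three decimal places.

With n = 12: δ = d·√n = 0.54 × √12 = 1.8706. Critical value z_{0.1} = 1.282.
Revised power = P(Z > 1.282 − δ) = Φ(0.589) = 0.7221.

Power ≈ 0.722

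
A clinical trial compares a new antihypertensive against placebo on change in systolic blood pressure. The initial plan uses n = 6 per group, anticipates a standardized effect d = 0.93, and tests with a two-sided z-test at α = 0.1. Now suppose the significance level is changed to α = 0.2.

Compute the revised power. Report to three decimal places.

δ = d·√(n/2) = 0.93 × √(6/2) = 1.6108 (unchanged). New critical value: z_{0.1} = 1.282.
Revised power = Φ(δ − 1.282) + Φ(−δ − 1.282) = Φ(0.329) + Φ(-2.892) = 0.6290 + 0.0019 = 0.6309.

Power ≈ 0.631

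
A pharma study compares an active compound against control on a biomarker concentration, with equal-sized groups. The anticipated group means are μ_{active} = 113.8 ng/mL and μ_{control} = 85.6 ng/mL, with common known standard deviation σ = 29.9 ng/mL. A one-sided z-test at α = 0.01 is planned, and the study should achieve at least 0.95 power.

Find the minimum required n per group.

Standardized effect: d = |μ_{active} − μ_{control}| / σ = |113.8 − 85.6| / 29.9 = 0.9431
Set Φ(δ − 2.326) = 0.95; then δ − 2.326 = Φ⁻¹(0.95) = 1.645, giving δ = 3.971.
δ = d·√(n/2) ⇒ n = 2(δ/d)² = 2 × (3.971 / 0.9431)² = 35.46.
Rounding up, n = 36 per group.

n = 36 per group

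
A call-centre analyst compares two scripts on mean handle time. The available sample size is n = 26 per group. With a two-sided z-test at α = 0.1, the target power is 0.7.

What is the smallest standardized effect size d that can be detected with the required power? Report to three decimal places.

d ≈ 0.602

Need Φ(δ − 1.645) = 0.7, so δ = 1.645 + 0.524 = 2.169.
(Lower-tail contribution to power is negligible for δ > 0.)
δ = d·√(n/2) ⇒ d = δ/√(n/2) = 2.169/√(26/2) = 0.6016.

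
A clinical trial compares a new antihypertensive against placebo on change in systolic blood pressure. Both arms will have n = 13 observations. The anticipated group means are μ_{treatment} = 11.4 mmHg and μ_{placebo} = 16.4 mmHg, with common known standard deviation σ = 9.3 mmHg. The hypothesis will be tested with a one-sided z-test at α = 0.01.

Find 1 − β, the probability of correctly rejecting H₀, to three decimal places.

Standardized effect: d = |μ_{treatment} − μ_{placebo}| / σ = |11.4 − 16.4| / 9.3 = 0.5376
Noncentrality parameter: δ = d·√(n/2) = 0.5376 × √(13/2) = 1.3707
One-sided α = 0.01 → critical value z_{0.01} = 2.326.
Power = Φ(δ − 2.326) = Φ(-0.956) = 0.1696.

Power ≈ 0.170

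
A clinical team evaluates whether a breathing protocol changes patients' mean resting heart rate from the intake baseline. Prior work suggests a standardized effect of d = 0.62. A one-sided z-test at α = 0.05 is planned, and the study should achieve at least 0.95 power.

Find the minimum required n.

n = 29

Set Φ(δ − 1.645) = 0.95; then δ − 1.645 = Φ⁻¹(0.95) = 1.645, giving δ = 3.290.
δ = d·√n ⇒ n = (δ/d)² = (3.290 / 0.62)² = 28.15.
Round up to the next whole unit.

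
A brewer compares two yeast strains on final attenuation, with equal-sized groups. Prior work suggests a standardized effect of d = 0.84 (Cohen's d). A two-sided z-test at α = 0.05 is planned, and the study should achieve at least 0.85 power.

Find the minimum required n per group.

For power 0.85 need Φ(δ − z_{0.025}) = 0.85, so δ = z_{0.025} + z_{0.15} = 1.960 + 1.036 = 2.996.
(For δ > 0 the lower-tail rejection region contributes negligibly to power, so the one-term inversion is standard.)
δ = d·√(n/2) ⇒ n = 2(δ/d)² = 2 × (2.996 / 0.84)² = 25.45.
Round up to the next whole unit.

n = 26 per group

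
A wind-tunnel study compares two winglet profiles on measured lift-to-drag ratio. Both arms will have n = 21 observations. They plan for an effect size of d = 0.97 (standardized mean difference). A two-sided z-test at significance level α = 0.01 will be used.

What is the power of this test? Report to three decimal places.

Power ≈ 0.715

Noncentrality parameter: δ = d·√(n/2) = 0.97 × √(21/2) = 3.1432
Critical value for a two-sided test at α = 0.01: z_{α/2} = 2.576.
Power = Φ(δ − 2.576) + Φ(−δ − 2.576) = Φ(0.567) + Φ(-5.719) = 0.7148 + 0.0000 = 0.7148.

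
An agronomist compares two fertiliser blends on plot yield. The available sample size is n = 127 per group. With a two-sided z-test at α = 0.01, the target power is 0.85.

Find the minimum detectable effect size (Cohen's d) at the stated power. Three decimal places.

d ≈ 0.453

Need Φ(δ − 2.576) = 0.85, so δ = 2.576 + 1.036 = 3.612.
(The second rejection-region term Φ(−δ − z_{α/2}) is negligible and dropped.)
δ = d·√(n/2) ⇒ d = δ/√(n/2) = 3.612/√(127/2) = 0.4533.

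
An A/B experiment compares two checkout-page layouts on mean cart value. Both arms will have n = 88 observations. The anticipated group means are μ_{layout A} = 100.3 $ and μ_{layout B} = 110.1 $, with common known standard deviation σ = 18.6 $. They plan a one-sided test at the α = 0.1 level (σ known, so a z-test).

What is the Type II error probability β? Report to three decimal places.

β ≈ 0.013

Standardized effect: d = |μ_{layout A} − μ_{layout B}| / σ = |100.3 − 110.1| / 18.6 = 0.5269
Noncentrality parameter: δ = d·√(n/2) = 0.5269 × √(88/2) = 3.4949
Critical value for a one-sided test at α = 0.1: z_α = 1.282.
Power = P(Z > 1.282 − δ) = Φ(2.213) = 0.9866.
Type II error: β = 1 − power = 1 − 0.9866 = 0.0134.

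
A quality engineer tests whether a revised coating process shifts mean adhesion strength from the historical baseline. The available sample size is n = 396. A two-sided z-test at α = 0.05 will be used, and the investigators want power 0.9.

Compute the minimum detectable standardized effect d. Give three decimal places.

Need Φ(δ − 1.960) = 0.9, so δ = 1.960 + 1.282 = 3.242.
(The second rejection-region term Φ(−δ − z_{α/2}) is negligible and dropped.)
δ = d·√n ⇒ d = δ/√n = 3.242/√396 = 0.1629.

d ≈ 0.163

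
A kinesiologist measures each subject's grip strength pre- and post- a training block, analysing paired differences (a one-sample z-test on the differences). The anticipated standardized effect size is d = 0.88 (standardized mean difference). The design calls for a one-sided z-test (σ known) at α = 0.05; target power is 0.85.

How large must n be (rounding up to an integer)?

n = 10

For power 0.85 need Φ(δ − z_{0.05}) = 0.85, so δ = z_{0.05} + z_{0.15} = 1.645 + 1.036 = 2.681.
δ = d·√n ⇒ n = (δ/d)² = (2.681 / 0.88)² = 9.28.
Rounding up, n = 10.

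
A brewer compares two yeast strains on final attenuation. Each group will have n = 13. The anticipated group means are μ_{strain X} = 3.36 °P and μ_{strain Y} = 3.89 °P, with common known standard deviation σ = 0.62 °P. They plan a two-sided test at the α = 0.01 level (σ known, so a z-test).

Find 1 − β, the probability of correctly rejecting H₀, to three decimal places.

Power ≈ 0.346

Standardized effect: d = |μ_{strain X} − μ_{strain Y}| / σ = |3.36 − 3.89| / 0.62 = 0.8548
Noncentrality parameter: δ = d·√(n/2) = 0.8548 × √(13/2) = 2.1794
Critical value for a two-sided test at α = 0.01: z_{α/2} = 2.576.
Power = Φ(δ − 2.576) + Φ(−δ − 2.576) = Φ(-0.396) + Φ(-4.755) = 0.3459 + 0.0000 = 0.3459.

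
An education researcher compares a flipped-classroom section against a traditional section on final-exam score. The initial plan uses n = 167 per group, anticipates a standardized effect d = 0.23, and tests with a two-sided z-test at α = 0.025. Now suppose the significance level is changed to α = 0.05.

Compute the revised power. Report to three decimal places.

Power ≈ 0.556

δ = d·√(n/2) = 0.23 × √(167/2) = 2.1017 (unchanged). New critical value: z_{0.025} = 1.960.
Revised power = Φ(δ − 1.960) + Φ(−δ − 1.960) = Φ(0.142) + Φ(-4.062) = 0.5564 + 0.0000 = 0.5564.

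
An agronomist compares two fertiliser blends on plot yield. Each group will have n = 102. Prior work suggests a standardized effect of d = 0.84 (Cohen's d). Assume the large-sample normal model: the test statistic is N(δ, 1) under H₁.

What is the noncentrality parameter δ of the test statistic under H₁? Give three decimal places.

δ = d·√(n/2) = 0.84 × √(102/2) = 5.9988

δ ≈ 5.999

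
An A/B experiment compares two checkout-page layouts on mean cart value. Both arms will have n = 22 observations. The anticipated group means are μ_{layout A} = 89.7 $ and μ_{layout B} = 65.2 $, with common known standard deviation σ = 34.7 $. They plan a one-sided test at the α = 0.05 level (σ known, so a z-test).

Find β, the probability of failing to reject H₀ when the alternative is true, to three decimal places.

β ≈ 0.243

Standardized effect: d = |μ_{layout A} − μ_{layout B}| / σ = |89.7 − 65.2| / 34.7 = 0.7061
Noncentrality parameter: δ = d·√(n/2) = 0.7061 × √(22/2) = 2.3417
Critical value for a one-sided test at α = 0.05: z_α = 1.645.
Power = P(Z > 1.645 − δ) = Φ(0.697) = 0.7571.
Type II error: β = 1 − power = 1 − 0.7571 = 0.2429.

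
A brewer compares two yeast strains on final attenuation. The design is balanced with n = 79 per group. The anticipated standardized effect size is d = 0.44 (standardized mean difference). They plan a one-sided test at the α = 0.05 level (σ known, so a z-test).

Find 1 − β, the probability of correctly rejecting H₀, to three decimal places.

Power ≈ 0.869

Noncentrality parameter: δ = d·√(n/2) = 0.44 × √(79/2) = 2.7654
Critical value for a one-sided test at α = 0.05: z_α = 1.645.
Power = P(Z > 1.645 − δ) = Φ(1.121) = 0.8688.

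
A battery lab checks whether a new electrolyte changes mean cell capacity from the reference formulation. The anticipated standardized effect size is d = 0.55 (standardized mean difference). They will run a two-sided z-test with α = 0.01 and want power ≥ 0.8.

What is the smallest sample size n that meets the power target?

For power 0.8 need Φ(δ − z_{0.005}) = 0.8, so δ = z_{0.005} + z_{0.20} = 2.576 + 0.842 = 3.417.
(Ignoring the negligible lower-tail rejection probability gives the usual closed-form inversion.)
δ = d·√n ⇒ n = (δ/d)² = (3.417 / 0.55)² = 38.61.
Rounding up, n = 39.

n = 39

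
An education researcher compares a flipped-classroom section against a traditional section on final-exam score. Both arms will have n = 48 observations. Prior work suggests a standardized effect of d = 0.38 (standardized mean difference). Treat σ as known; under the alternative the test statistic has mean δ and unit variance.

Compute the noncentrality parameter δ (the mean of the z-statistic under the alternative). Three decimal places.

δ ≈ 1.862

δ = d·√(n/2) = 0.38 × √(48/2) = 1.8616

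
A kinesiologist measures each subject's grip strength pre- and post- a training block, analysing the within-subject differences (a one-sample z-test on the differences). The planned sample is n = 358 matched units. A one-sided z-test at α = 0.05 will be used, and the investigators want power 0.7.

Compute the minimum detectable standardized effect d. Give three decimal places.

Required noncentrality: δ = z_{0.05} + z_{0.30} = 1.645 + 0.524 = 2.169.
δ = d·√n ⇒ d = δ/√n = 2.169/√358 = 0.1146.

d ≈ 0.115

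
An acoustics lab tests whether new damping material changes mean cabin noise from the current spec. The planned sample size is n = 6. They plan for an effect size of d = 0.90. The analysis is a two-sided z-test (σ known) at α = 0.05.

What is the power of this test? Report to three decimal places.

Power ≈ 0.597

Noncentrality parameter: δ = d·√n = 0.90 × √6 = 2.2045
Critical value for a two-sided test at α = 0.05: z_{α/2} = 1.960.
Power = Φ(δ − 1.960) + Φ(−δ − 1.960) = Φ(0.245) + Φ(-4.165) = 0.5966 + 0.0000 = 0.5966.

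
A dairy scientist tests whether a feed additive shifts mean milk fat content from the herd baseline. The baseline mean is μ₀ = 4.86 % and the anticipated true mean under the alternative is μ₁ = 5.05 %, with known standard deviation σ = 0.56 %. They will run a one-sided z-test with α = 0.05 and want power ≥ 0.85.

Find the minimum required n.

n = 63

Standardized effect: d = |μ₁ − μ₀| / σ = |5.05 − 4.86| / 0.56 = 0.3393
For power 0.85 need Φ(δ − z_{0.05}) = 0.85, so δ = z_{0.05} + z_{0.15} = 1.645 + 1.036 = 2.681.
δ = d·√n ⇒ n = (δ/d)² = (2.681 / 0.3393)² = 62.45.
Rounding up, n = 63.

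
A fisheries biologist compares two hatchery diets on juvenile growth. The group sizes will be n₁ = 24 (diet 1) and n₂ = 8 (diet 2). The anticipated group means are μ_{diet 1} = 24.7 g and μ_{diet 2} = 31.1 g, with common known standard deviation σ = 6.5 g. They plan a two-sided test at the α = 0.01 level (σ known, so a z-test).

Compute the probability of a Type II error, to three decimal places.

β ≈ 0.565

Standardized effect: d = |μ_{diet 1} − μ_{diet 2}| / σ = |24.7 − 31.1| / 6.5 = 0.9846
Noncentrality parameter: δ = d / √(1/n₁ + 1/n₂) = 0.9846 / √(1/24 + 1/8) = 2.4118
Two-sided α = 0.01 → critical value z_{0.005} = 2.576.
Power = Φ(δ − 2.576) + Φ(−δ − 2.576) = Φ(-0.164) + Φ(-4.988) = 0.4349 + 0.0000 = 0.4349.
Type II error: β = 1 − power = 1 − 0.4349 = 0.5651.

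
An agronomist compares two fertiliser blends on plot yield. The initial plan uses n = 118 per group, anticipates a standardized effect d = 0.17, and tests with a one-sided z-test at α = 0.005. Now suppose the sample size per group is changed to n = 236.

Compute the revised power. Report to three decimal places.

Power ≈ 0.233

With n = 236 per group: δ = d·√(n/2) = 0.17 × √(236/2) = 1.8467. Critical value z_{0.005} = 2.576.
Revised power = P(Z > 2.576 − δ) = Φ(-0.729) = 0.2330.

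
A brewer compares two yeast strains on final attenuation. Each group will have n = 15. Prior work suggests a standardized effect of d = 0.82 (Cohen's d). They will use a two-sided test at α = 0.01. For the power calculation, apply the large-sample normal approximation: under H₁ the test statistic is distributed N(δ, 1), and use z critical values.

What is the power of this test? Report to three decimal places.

Noncentrality parameter: δ = d·√(n/2) = 0.82 × √(15/2) = 2.2457
Critical value for a two-sided test at α = 0.01: z_{α/2} = 2.576.
Power = Φ(δ − 2.576) + Φ(−δ − 2.576) = Φ(-0.330) + Φ(-4.821) = 0.3706 + 0.0000 = 0.3706.

Power ≈ 0.371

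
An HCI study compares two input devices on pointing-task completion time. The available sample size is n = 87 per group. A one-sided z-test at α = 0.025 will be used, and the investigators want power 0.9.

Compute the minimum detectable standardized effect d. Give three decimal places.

d ≈ 0.491

Need Φ(δ − 1.960) = 0.9, so δ = 1.960 + 1.282 = 3.242.
δ = d·√(n/2) ⇒ d = δ/√(n/2) = 3.242/√(87/2) = 0.4915.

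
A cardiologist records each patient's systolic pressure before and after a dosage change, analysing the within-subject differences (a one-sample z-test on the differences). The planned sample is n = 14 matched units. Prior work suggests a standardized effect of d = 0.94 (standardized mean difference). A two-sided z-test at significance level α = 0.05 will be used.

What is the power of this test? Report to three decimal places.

Power ≈ 0.940

Noncentrality parameter: δ = d·√n = 0.94 × √14 = 3.5172
Critical value for a two-sided test at α = 0.05: z_{α/2} = 1.960.
Power = Φ(δ − 1.960) + Φ(−δ − 1.960) = Φ(1.557) + Φ(-5.477) = 0.9403 + 0.0000 = 0.9403.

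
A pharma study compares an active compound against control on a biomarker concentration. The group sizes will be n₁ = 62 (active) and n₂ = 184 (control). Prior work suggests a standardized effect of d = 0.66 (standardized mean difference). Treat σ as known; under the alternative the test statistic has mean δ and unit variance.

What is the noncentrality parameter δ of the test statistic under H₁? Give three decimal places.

δ = d / √(1/n₁ + 1/n₂) = 0.66 / √(1/62 + 1/184) = 4.4945

δ ≈ 4.494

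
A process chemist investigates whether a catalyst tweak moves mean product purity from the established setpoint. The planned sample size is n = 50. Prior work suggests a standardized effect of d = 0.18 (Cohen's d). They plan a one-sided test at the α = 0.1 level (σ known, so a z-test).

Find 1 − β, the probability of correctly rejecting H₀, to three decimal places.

Power ≈ 0.497

Noncentrality parameter: δ = d·√n = 0.18 × √50 = 1.2728
Critical value for a one-sided test at α = 0.1: z_α = 1.282.
Power = Φ(δ − 1.282) = Φ(-0.009) = 0.4965.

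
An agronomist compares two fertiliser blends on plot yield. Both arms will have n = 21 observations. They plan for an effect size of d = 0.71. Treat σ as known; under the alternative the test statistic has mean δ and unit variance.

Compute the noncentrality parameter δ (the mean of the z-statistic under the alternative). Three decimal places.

δ ≈ 2.301

The noncentrality parameter scales effect size by the design's sample-size factor: δ = d·√(n/2) = 0.71 × √(21/2) = 2.3007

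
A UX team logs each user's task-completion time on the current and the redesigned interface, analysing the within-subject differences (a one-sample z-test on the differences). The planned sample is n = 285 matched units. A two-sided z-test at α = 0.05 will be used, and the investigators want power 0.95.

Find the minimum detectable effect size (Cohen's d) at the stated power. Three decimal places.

d ≈ 0.214

Required noncentrality: δ = z_{0.025} + z_{0.05} = 1.960 + 1.645 = 3.605.
(The second rejection-region term Φ(−δ − z_{α/2}) is negligible and dropped.)
δ = d·√n ⇒ d = δ/√n = 3.605/√285 = 0.2135.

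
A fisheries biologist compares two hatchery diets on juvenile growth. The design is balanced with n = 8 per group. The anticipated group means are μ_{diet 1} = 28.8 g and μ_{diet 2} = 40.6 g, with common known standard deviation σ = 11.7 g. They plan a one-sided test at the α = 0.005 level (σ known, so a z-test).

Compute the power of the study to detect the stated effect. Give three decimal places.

Standardized effect: d = |μ_{diet 1} − μ_{diet 2}| / σ = |28.8 − 40.6| / 11.7 = 1.0085
Noncentrality parameter: δ = d·√(n/2) = 1.0085 × √(8/2) = 2.0171
Critical value for a one-sided test at α = 0.005: z_α = 2.576.
Power = Φ(δ − 2.576) = Φ(-0.559) = 0.2882.

Power ≈ 0.288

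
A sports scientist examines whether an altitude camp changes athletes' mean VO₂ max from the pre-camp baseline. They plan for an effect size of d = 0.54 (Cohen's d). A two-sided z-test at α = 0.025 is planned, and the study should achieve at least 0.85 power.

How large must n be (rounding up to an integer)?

For power 0.85 need Φ(δ − z_{0.0125}) = 0.85, so δ = z_{0.0125} + z_{0.15} = 2.241 + 1.036 = 3.278.
(For δ > 0 the lower-tail rejection region contributes negligibly to power, so the one-term inversion is standard.)
δ = d·√n ⇒ n = (δ/d)² = (3.278 / 0.54)² = 36.85.
Round up to the next whole unit.

n = 37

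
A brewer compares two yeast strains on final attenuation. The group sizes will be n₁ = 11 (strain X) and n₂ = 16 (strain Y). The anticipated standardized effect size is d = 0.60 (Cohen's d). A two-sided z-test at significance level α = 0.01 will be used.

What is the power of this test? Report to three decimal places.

Noncentrality parameter: δ = d / √(1/n₁ + 1/n₂) = 0.60 / √(1/11 + 1/16) = 1.5319
Critical value for a two-sided test at α = 0.01: z_{α/2} = 2.576.
Power = Φ(δ − 2.576) + Φ(−δ − 2.576) = Φ(-1.044) + Φ(-4.108) = 0.1483 + 0.0000 = 0.1483.

Power ≈ 0.148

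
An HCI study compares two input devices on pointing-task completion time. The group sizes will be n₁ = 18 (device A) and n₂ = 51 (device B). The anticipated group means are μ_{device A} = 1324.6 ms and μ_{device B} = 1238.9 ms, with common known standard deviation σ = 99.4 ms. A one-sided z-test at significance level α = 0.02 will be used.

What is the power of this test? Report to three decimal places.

Standardized effect: d = |μ_{device A} − μ_{device B}| / σ = |1324.6 − 1238.9| / 99.4 = 0.8622
Noncentrality parameter: δ = d / √(1/n₁ + 1/n₂) = 0.8622 / √(1/18 + 1/51) = 3.1448
One-sided α = 0.02 → critical value z_{0.02} = 2.054.
Power = P(Z > 2.054 − δ) = Φ(1.091) = 0.8624.

Power ≈ 0.862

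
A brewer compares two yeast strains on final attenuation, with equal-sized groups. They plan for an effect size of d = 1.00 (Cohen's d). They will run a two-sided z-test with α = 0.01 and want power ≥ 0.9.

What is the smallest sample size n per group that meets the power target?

n = 30 per group

Set Φ(δ − 2.576) = 0.9; then δ − 2.576 = Φ⁻¹(0.9) = 1.282, giving δ = 3.857.
(Ignoring the negligible lower-tail rejection probability gives the usual closed-form inversion.)
δ = d·√(n/2) ⇒ n = 2(δ/d)² = 2 × (3.857 / 1.00)² = 29.76.
Round up to the next whole unit.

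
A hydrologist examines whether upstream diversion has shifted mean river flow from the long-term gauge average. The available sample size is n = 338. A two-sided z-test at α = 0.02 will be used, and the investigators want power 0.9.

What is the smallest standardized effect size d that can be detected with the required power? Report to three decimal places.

d ≈ 0.196

Required noncentrality: δ = z_{0.01} + z_{0.10} = 2.326 + 1.282 = 3.608.
(Lower-tail contribution to power is negligible for δ > 0.)
δ = d·√n ⇒ d = δ/√n = 3.608/√338 = 0.1962.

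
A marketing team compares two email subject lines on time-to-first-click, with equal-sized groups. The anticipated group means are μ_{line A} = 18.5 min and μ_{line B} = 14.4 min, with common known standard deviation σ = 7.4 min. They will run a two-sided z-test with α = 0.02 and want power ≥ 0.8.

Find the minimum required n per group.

Standardized effect: d = |μ_{line A} − μ_{line B}| / σ = |18.5 − 14.4| / 7.4 = 0.5541
For power 0.8 need Φ(δ − z_{0.01}) = 0.8, so δ = z_{0.01} + z_{0.20} = 2.326 + 0.842 = 3.168.
(Ignoring the negligible lower-tail rejection probability gives the usual closed-form inversion.)
δ = d·√(n/2) ⇒ n = 2(δ/d)² = 2 × (3.168 / 0.5541)² = 65.39.
Round up to the next whole unit.

n = 66 per group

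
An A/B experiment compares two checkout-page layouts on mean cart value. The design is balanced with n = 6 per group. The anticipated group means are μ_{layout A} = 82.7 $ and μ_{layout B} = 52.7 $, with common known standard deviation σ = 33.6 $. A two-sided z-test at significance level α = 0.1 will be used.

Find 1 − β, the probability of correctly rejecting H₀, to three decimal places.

Standardized effect: d = |μ_{layout A} − μ_{layout B}| / σ = |82.7 − 52.7| / 33.6 = 0.8929
Noncentrality parameter: δ = d·√(n/2) = 0.8929 × √(6/2) = 1.5465
Two-sided α = 0.1 → critical value z_{0.05} = 1.645.
Power = Φ(δ − 1.645) + Φ(−δ − 1.645) = Φ(-0.098) + Φ(-3.191) = 0.4608 + 0.0007 = 0.4615.

Power ≈ 0.462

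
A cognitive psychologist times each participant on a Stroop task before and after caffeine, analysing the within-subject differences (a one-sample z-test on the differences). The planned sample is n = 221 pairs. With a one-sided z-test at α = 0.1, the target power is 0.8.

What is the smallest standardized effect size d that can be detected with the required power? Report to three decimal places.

Required noncentrality: δ = z_{0.1} + z_{0.20} = 1.282 + 0.842 = 2.123.
δ = d·√n ⇒ d = δ/√n = 2.123/√221 = 0.1428.

d ≈ 0.143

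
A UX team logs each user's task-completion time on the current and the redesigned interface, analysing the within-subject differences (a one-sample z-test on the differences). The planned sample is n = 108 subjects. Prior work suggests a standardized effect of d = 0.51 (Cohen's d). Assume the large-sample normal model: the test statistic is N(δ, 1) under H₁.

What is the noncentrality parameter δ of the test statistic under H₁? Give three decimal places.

δ = d·√n = 0.51 × √108 = 5.3001

δ ≈ 5.300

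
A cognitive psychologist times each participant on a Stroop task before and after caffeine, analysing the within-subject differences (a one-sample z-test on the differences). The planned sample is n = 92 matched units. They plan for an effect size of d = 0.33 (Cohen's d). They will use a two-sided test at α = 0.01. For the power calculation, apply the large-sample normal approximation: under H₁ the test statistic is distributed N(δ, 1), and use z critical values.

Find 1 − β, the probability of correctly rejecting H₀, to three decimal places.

Noncentrality parameter: δ = d·√n = 0.33 × √92 = 3.1652
Critical value for a two-sided test at α = 0.01: z_{α/2} = 2.576.
Power = Φ(δ − 2.576) + Φ(−δ − 2.576) = Φ(0.589) + Φ(-5.741) = 0.7222 + 0.0000 = 0.7222.

Power ≈ 0.722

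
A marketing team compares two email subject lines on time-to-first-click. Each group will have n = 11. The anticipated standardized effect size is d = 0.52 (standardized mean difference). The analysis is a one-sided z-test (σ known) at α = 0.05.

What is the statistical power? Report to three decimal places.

Power ≈ 0.335

Noncentrality parameter: δ = d·√(n/2) = 0.52 × √(11/2) = 1.2195
One-sided α = 0.05 → critical value z_{0.05} = 1.645.
Power = P(Z > 1.645 − δ) = Φ(-0.425) = 0.3353.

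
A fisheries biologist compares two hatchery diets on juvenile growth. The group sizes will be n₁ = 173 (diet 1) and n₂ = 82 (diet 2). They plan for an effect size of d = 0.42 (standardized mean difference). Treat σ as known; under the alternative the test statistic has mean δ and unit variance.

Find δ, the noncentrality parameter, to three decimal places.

δ ≈ 3.133

The noncentrality parameter scales effect size by the design's sample-size factor: δ = d / √(1/n₁ + 1/n₂) = 0.42 / √(1/173 + 1/82) = 3.1326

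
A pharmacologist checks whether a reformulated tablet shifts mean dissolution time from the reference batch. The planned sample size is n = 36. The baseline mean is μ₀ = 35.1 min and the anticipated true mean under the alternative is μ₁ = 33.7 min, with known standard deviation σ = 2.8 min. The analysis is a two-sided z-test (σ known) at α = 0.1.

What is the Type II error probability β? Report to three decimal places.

β ≈ 0.088

Standardized effect: d = |μ₁ − μ₀| / σ = |33.7 − 35.1| / 2.8 = 0.5000
Noncentrality parameter: δ = d·√n = 0.5000 × √36 = 3.0000
Critical value for a two-sided test at α = 0.1: z_{α/2} = 1.645.
Power = Φ(δ − 1.645) + Φ(−δ − 1.645) = Φ(1.355) + Φ(-4.645) = 0.9123 + 0.0000 = 0.9123.
Type II error: β = 1 − power = 1 − 0.9123 = 0.0877.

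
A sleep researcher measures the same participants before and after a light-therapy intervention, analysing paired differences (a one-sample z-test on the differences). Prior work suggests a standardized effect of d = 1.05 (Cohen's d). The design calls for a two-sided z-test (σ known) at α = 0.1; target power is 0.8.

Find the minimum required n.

n = 6

For power 0.8 need Φ(δ − z_{0.05}) = 0.8, so δ = z_{0.05} + z_{0.20} = 1.645 + 0.842 = 2.486.
(The Φ(−δ − z_{α/2}) term is vanishingly small for δ > 0 and is dropped in the standard sample-size formula.)
δ = d·√n ⇒ n = (δ/d)² = (2.486 / 1.05)² = 5.61.
Rounding up, n = 6.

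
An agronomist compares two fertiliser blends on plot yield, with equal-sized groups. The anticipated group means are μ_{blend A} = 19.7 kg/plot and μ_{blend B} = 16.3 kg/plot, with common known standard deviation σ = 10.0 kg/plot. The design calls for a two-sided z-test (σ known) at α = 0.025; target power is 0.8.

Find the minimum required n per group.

Standardized effect: d = |μ_{blend A} − μ_{blend B}| / σ = |19.7 − 16.3| / 10.0 = 0.3400
Set Φ(δ − 2.241) = 0.8; then δ − 2.241 = Φ⁻¹(0.8) = 0.842, giving δ = 3.083.
(Ignoring the negligible lower-tail rejection probability gives the usual closed-form inversion.)
δ = d·√(n/2) ⇒ n = 2(δ/d)² = 2 × (3.083 / 0.3400)² = 164.45.
Round up to the next whole unit.

n = 165 per group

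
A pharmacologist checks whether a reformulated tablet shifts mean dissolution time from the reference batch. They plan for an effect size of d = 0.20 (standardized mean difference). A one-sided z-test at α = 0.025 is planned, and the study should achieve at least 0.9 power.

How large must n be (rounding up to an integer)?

For power 0.9 need Φ(δ − z_{0.025}) = 0.9, so δ = z_{0.025} + z_{0.10} = 1.960 + 1.282 = 3.242.
δ = d·√n ⇒ n = (δ/d)² = (3.242 / 0.20)² = 262.69.
Round up to the next whole unit.

n = 263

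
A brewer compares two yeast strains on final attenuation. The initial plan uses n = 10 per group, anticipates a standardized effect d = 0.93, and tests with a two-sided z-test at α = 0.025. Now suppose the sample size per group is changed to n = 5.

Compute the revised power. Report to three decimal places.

With n = 5 per group: δ = d·√(n/2) = 0.93 × √(5/2) = 1.4705. Critical value z_{0.0125} = 2.241.
Revised power = Φ(δ − 2.241) + Φ(−δ − 2.241) = Φ(-0.771) + Φ(-3.712) = 0.2204 + 0.0001 = 0.2205.

Power ≈ 0.220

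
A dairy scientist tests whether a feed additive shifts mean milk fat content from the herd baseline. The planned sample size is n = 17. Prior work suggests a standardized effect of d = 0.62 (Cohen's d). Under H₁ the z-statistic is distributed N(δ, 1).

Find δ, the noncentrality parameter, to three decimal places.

δ ≈ 2.556

The noncentrality parameter scales effect size by the design's sample-size factor: δ = d·√n = 0.62 × √17 = 2.5563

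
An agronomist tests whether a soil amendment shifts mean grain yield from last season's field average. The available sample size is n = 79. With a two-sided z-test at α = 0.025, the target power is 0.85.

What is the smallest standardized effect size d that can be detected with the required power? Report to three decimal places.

Required noncentrality: δ = z_{0.0125} + z_{0.15} = 2.241 + 1.036 = 3.278.
(Lower-tail contribution to power is negligible for δ > 0.)
δ = d·√n ⇒ d = δ/√n = 3.278/√79 = 0.3688.

d ≈ 0.369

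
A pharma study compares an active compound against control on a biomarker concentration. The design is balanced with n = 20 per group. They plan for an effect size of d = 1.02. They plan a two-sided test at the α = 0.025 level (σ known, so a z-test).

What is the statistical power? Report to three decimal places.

Noncentrality parameter: δ = d·√(n/2) = 1.02 × √(20/2) = 3.2255
Two-sided α = 0.025 → critical value z_{0.0125} = 2.241.
Power = Φ(δ − 2.241) + Φ(−δ − 2.241) = Φ(0.984) + Φ(-5.467) = 0.8375 + 0.0000 = 0.8375.

Power ≈ 0.837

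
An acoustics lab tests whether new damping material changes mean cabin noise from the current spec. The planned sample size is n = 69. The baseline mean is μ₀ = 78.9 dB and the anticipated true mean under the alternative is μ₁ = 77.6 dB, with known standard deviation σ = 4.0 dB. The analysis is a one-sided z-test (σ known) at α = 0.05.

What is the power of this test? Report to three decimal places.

Power ≈ 0.854

Standardized effect: d = |μ₁ − μ₀| / σ = |77.6 − 78.9| / 4.0 = 0.3250
Noncentrality parameter: λ = d·√n = 0.3250 × √69 = 2.6997
Critical value for a one-sided test at α = 0.05: z_α = 1.645.
Power = Φ(λ − 1.645) = Φ(1.055) = 0.8542.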